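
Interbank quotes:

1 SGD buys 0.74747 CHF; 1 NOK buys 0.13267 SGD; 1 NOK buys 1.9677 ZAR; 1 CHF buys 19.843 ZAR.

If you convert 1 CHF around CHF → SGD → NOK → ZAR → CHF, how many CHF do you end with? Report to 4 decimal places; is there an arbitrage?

Around CHF → SGD → NOK → ZAR → CHF: 1 ÷ 0.74747 ÷ 0.13267 × 1.9677 ÷ 19.843 = 0.999966
Product ≈ 1 (deviation 0.003%, within rounding noise).

1.0000 (no arbitrage)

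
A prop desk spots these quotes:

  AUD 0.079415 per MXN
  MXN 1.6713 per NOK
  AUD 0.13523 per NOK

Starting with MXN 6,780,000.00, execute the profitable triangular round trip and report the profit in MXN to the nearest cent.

Profit: MXN 127,895.97

Profitable loop is MXN → NOK → AUD → MXN:
MXN 6,780,000.00 ÷ 1.6713 = NOK 4,056,722.31
NOK 4,056,722.31 × 0.13523 = AUD 548,590.56
AUD 548,590.56 ÷ 0.079415 = MXN 6,907,895.97
Profit = MXN 6,907,895.97 − MXN 6,780,000.00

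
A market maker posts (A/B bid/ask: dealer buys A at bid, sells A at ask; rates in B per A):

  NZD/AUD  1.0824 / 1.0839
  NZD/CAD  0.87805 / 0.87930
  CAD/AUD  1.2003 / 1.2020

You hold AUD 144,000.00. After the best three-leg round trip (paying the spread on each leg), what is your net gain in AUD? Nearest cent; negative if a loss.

Best loop AUD → CAD → NZD → AUD:
AUD 144,000.00 ÷ 1.2020 (buy CAD at ask) = CAD 119,800.33
CAD 119,800.33 ÷ 0.87930 (buy NZD at ask) = NZD 136,245.12
NZD 136,245.12 × 1.0824 (sell NZD at bid) = AUD 147,471.72

Net profit: AUD 3,471.72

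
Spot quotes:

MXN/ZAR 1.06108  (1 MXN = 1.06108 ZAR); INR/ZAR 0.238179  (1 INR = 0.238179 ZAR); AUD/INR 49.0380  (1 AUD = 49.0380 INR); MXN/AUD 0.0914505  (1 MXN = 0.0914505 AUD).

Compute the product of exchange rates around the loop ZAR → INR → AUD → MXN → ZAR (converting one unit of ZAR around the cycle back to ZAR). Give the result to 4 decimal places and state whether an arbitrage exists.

Around ZAR → INR → AUD → MXN → ZAR: 1 ÷ 0.238179 ÷ 49.0380 ÷ 0.0914505 × 1.06108 = 0.993404
Product < 1; profitable direction is ZAR → MXN → AUD → INR → ZAR.

0.9934 (arbitrage exists)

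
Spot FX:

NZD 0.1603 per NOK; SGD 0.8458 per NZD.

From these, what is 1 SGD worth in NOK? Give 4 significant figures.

SGD/NOK = 7.376

1 SGD ÷ 0.8458 = 1.18231 NZD
1.18231 NZD ÷ 0.1603 = 7.37562 NOK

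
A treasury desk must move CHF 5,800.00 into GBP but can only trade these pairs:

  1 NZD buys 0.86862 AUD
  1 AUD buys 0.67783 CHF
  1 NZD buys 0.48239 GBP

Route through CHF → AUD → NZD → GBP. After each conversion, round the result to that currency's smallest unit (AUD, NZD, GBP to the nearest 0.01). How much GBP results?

GBP 4,751.99

CHF 5,800.00 ÷ 0.67783 = AUD 8,556.72
AUD 8,556.72 ÷ 0.86862 = NZD 9,850.94
NZD 9,850.94 × 0.48239 = GBP 4,751.99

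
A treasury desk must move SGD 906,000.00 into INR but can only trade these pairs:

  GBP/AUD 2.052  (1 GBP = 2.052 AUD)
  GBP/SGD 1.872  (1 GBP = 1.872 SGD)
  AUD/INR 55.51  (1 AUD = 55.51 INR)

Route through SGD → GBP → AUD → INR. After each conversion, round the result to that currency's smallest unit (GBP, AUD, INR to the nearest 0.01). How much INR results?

SGD 906,000.00 ÷ 1.872 = GBP 483,974.36
GBP 483,974.36 × 2.052 = AUD 993,115.39
AUD 993,115.39 × 55.51 = INR 55,127,835.30

INR 55,127,835.30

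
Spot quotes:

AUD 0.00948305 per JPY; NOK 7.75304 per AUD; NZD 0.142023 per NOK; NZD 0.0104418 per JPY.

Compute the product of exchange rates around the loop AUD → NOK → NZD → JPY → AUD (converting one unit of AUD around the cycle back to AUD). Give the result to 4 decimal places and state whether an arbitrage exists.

1.0000 (no arbitrage)

Around AUD → NOK → NZD → JPY → AUD: 1 × 7.75304 × 0.142023 ÷ 0.0104418 × 0.00948305 = 1.000008
Product ≈ 1 (deviation 0.001%, within rounding noise).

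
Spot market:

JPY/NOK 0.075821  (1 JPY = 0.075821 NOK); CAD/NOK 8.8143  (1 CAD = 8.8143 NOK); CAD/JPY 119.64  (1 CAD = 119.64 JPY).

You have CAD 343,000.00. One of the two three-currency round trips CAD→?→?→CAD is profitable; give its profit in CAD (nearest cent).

Profit: CAD 9,997.97

Profitable loop is CAD → JPY → NOK → CAD:
CAD 343,000.00 × 119.64 = JPY 41,036,520
JPY 41,036,520 × 0.075821 = NOK 3,111,429.98
NOK 3,111,429.98 ÷ 8.8143 = CAD 352,997.97
Profit = CAD 352,997.97 − CAD 343,000.00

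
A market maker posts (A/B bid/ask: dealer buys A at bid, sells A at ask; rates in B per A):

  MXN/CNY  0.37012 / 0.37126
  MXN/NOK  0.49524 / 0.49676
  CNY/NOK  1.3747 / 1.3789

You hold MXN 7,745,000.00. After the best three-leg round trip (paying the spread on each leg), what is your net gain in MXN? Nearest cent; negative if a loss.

Best loop MXN → CNY → NOK → MXN:
MXN 7,745,000.00 × 0.37012 (sell MXN at bid) = CNY 2,866,579.40
CNY 2,866,579.40 × 1.3747 (sell CNY at bid) = NOK 3,940,686.70
NOK 3,940,686.70 ÷ 0.49676 (buy MXN at ask) = MXN 7,932,777.80

Net profit: MXN 187,777.80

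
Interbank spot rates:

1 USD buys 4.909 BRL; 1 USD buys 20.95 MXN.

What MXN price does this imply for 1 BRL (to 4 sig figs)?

1 BRL ÷ 4.909 = 0.203707 USD
0.203707 USD × 20.95 = 4.26767 MXN

BRL/MXN = 4.268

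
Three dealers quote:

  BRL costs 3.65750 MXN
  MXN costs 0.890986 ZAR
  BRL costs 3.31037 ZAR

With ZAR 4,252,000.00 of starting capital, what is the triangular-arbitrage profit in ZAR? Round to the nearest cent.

Profit: ZAR 67,312.03

Profitable loop is ZAR → MXN → BRL → ZAR:
ZAR 4,252,000.00 ÷ 0.890986 = MXN 4,772,241.09
MXN 4,772,241.09 ÷ 3.65750 = BRL 1,304,782.25
BRL 1,304,782.25 × 3.31037 = ZAR 4,319,312.03
Profit = ZAR 4,319,312.03 − ZAR 4,252,000.00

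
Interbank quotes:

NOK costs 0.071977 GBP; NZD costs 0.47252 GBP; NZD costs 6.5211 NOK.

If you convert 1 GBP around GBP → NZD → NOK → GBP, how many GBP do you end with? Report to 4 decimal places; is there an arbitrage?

Around GBP → NZD → NOK → GBP: 1 ÷ 0.47252 × 6.5211 × 0.071977 = 0.993332
Product < 1; profitable direction is GBP → NOK → NZD → GBP.

0.9933 (arbitrage exists)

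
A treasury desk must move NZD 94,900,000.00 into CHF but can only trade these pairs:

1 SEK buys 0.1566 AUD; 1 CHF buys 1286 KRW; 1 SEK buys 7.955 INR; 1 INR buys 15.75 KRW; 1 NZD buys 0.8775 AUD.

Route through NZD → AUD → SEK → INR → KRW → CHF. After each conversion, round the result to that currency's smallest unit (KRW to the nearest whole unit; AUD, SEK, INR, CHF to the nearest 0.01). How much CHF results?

CHF 51,808,539.95

NZD 94,900,000.00 × 0.8775 = AUD 83,274,750.00
AUD 83,274,750.00 ÷ 0.1566 = SEK 531,767,241.38
SEK 531,767,241.38 × 7.955 = INR 4,230,208,405.18
INR 4,230,208,405.18 × 15.75 = KRW 66,625,782,382
KRW 66,625,782,382 ÷ 1286 = CHF 51,808,539.95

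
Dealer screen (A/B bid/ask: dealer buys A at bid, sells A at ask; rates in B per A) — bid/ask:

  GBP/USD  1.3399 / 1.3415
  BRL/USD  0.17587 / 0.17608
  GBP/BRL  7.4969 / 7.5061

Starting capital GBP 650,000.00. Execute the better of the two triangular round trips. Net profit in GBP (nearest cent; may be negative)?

Net profit: GBP 8,963.51

Best loop GBP → USD → BRL → GBP:
GBP 650,000.00 × 1.3399 (sell GBP at bid) = USD 870,935.00
USD 870,935.00 ÷ 0.17608 (buy BRL at ask) = BRL 4,946,246.02
BRL 4,946,246.02 ÷ 7.5061 (buy GBP at ask) = GBP 658,963.51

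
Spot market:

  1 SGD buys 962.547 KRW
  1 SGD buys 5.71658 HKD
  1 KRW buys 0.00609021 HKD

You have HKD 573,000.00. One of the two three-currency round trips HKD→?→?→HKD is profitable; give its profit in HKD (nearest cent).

Profit: HKD 14,587.50

Profitable loop is HKD → SGD → KRW → HKD:
HKD 573,000.00 ÷ 5.71658 = SGD 100,234.76
SGD 100,234.76 × 962.547 = KRW 96,480,663
KRW 96,480,663 × 0.00609021 = HKD 587,587.50
Profit = HKD 587,587.50 − HKD 573,000.00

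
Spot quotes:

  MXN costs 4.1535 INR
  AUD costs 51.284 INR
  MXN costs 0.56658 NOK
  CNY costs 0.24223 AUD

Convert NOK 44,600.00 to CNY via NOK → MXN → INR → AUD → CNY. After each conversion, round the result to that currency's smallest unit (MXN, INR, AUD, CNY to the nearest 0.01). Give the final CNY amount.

NOK 44,600.00 ÷ 0.56658 = MXN 78,717.92
MXN 78,717.92 × 4.1535 = INR 326,954.88
INR 326,954.88 ÷ 51.284 = AUD 6,375.38
AUD 6,375.38 ÷ 0.24223 = CNY 26,319.53

CNY 26,319.53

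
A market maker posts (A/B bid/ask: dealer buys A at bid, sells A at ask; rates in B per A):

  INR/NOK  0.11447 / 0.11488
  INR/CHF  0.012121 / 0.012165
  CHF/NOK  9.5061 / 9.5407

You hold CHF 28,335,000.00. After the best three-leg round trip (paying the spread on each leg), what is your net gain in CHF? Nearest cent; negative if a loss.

Best loop CHF → NOK → INR → CHF:
CHF 28,335,000.00 × 9.5061 (sell CHF at bid) = NOK 269,355,343.50
NOK 269,355,343.50 ÷ 0.11488 (buy INR at ask) = INR 2,344,666,987.29
INR 2,344,666,987.29 × 0.012121 (sell INR at bid) = CHF 28,419,708.55

Net profit: CHF 84,708.55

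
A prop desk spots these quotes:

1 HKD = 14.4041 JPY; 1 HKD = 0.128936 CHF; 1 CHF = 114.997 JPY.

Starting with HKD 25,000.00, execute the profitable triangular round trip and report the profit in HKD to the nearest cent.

Profit: HKD 734.43

Profitable loop is HKD → CHF → JPY → HKD:
HKD 25,000.00 × 0.128936 = CHF 3,223.40
CHF 3,223.40 × 114.997 = JPY 370,681
JPY 370,681 ÷ 14.4041 = HKD 25,734.43
Profit = HKD 25,734.43 − HKD 25,000.00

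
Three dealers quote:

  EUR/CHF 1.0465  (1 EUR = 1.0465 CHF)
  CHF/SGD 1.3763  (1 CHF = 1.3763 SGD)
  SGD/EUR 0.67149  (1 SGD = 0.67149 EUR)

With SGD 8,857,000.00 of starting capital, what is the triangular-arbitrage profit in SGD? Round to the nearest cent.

Profitable loop is SGD → CHF → EUR → SGD:
SGD 8,857,000.00 ÷ 1.3763 = CHF 6,435,370.20
CHF 6,435,370.20 ÷ 1.0465 = EUR 6,149,422.07
EUR 6,149,422.07 ÷ 0.67149 = SGD 9,157,875.87
Profit = SGD 9,157,875.87 − SGD 8,857,000.00

Profit: SGD 300,875.87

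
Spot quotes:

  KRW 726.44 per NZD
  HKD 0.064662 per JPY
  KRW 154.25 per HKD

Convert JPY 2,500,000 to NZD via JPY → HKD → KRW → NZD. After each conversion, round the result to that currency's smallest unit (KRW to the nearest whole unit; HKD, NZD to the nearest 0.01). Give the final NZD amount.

JPY 2,500,000 × 0.064662 = HKD 161,655.00
HKD 161,655.00 × 154.25 = KRW 24,935,284
KRW 24,935,284 ÷ 726.44 = NZD 34,325.32

NZD 34,325.32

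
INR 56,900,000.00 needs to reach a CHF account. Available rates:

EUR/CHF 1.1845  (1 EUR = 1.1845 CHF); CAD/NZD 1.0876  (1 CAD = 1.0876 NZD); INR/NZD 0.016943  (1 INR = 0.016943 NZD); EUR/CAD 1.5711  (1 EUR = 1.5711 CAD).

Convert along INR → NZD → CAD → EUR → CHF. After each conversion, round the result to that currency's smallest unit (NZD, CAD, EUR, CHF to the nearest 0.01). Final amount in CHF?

CHF 668,289.46

INR 56,900,000.00 × 0.016943 = NZD 964,056.70
NZD 964,056.70 ÷ 1.0876 = CAD 886,407.41
CAD 886,407.41 ÷ 1.5711 = EUR 564,195.41
EUR 564,195.41 × 1.1845 = CHF 668,289.46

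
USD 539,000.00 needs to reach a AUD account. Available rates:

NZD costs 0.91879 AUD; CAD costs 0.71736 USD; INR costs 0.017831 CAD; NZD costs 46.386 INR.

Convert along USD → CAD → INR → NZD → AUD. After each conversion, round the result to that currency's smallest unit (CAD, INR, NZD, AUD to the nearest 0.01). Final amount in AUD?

USD 539,000.00 ÷ 0.71736 = CAD 751,366.12
CAD 751,366.12 ÷ 0.017831 = INR 42,138,193.03
INR 42,138,193.03 ÷ 46.386 = NZD 908,424.81
NZD 908,424.81 × 0.91879 = AUD 834,651.63

AUD 834,651.63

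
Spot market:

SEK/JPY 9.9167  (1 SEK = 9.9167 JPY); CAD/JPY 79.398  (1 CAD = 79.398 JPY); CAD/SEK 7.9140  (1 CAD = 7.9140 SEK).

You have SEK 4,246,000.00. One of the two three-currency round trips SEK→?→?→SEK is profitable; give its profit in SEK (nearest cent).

Profit: SEK 49,624.71

Profitable loop is SEK → CAD → JPY → SEK:
SEK 4,246,000.00 ÷ 7.9140 = CAD 536,517.56
CAD 536,517.56 × 79.398 = JPY 42,598,422
JPY 42,598,422 ÷ 9.9167 = SEK 4,295,624.71
Profit = SEK 4,295,624.71 − SEK 4,246,000.00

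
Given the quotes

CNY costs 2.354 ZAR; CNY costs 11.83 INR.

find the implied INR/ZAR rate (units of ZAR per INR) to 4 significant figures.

1 INR ÷ 11.83 = 0.0845309 CNY
0.0845309 CNY × 2.354 = 0.198986 ZAR

INR/ZAR = 0.1990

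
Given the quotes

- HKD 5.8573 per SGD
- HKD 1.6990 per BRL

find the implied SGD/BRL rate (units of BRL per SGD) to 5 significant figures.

SGD/BRL = 3.4475

1 SGD × 5.8573 = 5.8573 HKD
5.8573 HKD ÷ 1.6990 = 3.4475 BRL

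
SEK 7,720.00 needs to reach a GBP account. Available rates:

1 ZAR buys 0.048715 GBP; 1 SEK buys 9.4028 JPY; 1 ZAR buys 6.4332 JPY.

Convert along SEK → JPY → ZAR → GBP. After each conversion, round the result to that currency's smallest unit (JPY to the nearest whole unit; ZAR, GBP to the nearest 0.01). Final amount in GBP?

SEK 7,720.00 × 9.4028 = JPY 72,590
JPY 72,590 ÷ 6.4332 = ZAR 11,283.65
ZAR 11,283.65 × 0.048715 = GBP 549.68

GBP 549.68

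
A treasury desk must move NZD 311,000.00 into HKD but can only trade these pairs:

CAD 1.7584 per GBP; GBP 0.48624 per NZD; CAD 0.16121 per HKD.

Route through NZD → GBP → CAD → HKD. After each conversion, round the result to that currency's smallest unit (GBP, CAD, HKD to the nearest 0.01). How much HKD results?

HKD 1,649,440.92

NZD 311,000.00 × 0.48624 = GBP 151,220.64
GBP 151,220.64 × 1.7584 = CAD 265,906.37
CAD 265,906.37 ÷ 0.16121 = HKD 1,649,440.92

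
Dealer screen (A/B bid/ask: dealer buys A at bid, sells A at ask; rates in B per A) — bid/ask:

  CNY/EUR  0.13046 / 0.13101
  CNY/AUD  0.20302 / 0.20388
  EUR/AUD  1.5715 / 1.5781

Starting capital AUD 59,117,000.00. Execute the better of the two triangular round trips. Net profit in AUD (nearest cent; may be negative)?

Net profit: AUD 329,942.33

Best loop AUD → CNY → EUR → AUD:
AUD 59,117,000.00 ÷ 0.20388 (buy CNY at ask) = CNY 289,959,780.26
CNY 289,959,780.26 × 0.13046 (sell CNY at bid) = EUR 37,828,152.93
EUR 37,828,152.93 × 1.5715 (sell EUR at bid) = AUD 59,446,942.33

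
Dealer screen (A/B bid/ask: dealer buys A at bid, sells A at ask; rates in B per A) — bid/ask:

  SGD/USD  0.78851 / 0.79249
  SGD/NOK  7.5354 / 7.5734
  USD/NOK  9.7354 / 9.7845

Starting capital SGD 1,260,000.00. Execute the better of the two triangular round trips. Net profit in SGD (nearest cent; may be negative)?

Best loop SGD → USD → NOK → SGD:
SGD 1,260,000.00 × 0.78851 (sell SGD at bid) = USD 993,522.60
USD 993,522.60 × 9.7354 (sell USD at bid) = NOK 9,672,339.92
NOK 9,672,339.92 ÷ 7.5734 (buy SGD at ask) = SGD 1,277,146.32

Net profit: SGD 17,146.32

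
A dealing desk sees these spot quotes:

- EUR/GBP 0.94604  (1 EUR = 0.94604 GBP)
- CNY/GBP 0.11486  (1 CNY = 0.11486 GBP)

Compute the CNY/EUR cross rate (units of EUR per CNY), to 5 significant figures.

CNY/EUR = 0.12141

1 CNY × 0.11486 = 0.11486 GBP
0.11486 GBP ÷ 0.94604 = 0.121411 EUR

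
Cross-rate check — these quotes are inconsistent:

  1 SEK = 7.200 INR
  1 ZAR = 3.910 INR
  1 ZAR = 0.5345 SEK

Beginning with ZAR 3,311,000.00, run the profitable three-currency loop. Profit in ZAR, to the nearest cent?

Profitable loop is ZAR → INR → SEK → ZAR:
ZAR 3,311,000.00 × 3.910 = INR 12,946,010.00
INR 12,946,010.00 ÷ 7.200 = SEK 1,798,056.94
SEK 1,798,056.94 ÷ 0.5345 = ZAR 3,363,998.03
Profit = ZAR 3,363,998.03 − ZAR 3,311,000.00

Profit: ZAR 52,998.03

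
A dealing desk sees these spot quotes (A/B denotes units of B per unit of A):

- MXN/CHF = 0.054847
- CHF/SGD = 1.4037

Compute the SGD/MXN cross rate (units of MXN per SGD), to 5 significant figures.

SGD/MXN = 12.989

1 SGD ÷ 1.4037 = 0.712403 CHF
0.712403 CHF ÷ 0.054847 = 12.9889 MXN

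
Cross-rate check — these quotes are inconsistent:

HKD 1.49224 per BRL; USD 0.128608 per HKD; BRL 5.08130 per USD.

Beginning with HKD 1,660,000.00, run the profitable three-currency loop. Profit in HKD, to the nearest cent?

Profit: HKD 42,262.73

Profitable loop is HKD → BRL → USD → HKD:
HKD 1,660,000.00 ÷ 1.49224 = BRL 1,112,421.59
BRL 1,112,421.59 ÷ 5.08130 = USD 218,924.60
USD 218,924.60 ÷ 0.128608 = HKD 1,702,262.73
Profit = HKD 1,702,262.73 − HKD 1,660,000.00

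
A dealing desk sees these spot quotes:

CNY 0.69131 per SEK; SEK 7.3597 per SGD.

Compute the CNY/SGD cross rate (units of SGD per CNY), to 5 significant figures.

1 CNY ÷ 0.69131 = 1.44653 SEK
1.44653 SEK ÷ 7.3597 = 0.196547 SGD

CNY/SGD = 0.19655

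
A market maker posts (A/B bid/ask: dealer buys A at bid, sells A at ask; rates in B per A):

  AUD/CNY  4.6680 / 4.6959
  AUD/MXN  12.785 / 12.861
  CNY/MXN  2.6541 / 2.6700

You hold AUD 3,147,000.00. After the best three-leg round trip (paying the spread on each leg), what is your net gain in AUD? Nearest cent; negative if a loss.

Best loop AUD → MXN → CNY → AUD:
AUD 3,147,000.00 × 12.785 (sell AUD at bid) = MXN 40,234,395.00
MXN 40,234,395.00 ÷ 2.6700 (buy CNY at ask) = CNY 15,069,061.80
CNY 15,069,061.80 ÷ 4.6959 (buy AUD at ask) = AUD 3,208,982.69

Net profit: AUD 61,982.69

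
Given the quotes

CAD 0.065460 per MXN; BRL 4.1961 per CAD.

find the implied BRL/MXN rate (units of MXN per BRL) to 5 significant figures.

1 BRL ÷ 4.1961 = 0.238317 CAD
0.238317 CAD ÷ 0.065460 = 3.64064 MXN

BRL/MXN = 3.6406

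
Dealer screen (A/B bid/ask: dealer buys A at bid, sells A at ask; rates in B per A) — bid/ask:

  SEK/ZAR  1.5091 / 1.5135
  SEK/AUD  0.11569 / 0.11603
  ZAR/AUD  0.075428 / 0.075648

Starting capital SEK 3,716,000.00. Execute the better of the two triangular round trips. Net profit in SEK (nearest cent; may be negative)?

Net profit: SEK 38,841.86

Best loop SEK → AUD → ZAR → SEK:
SEK 3,716,000.00 × 0.11569 (sell SEK at bid) = AUD 429,904.04
AUD 429,904.04 ÷ 0.075648 (buy ZAR at ask) = ZAR 5,682,953.15
ZAR 5,682,953.15 ÷ 1.5135 (buy SEK at ask) = SEK 3,754,841.86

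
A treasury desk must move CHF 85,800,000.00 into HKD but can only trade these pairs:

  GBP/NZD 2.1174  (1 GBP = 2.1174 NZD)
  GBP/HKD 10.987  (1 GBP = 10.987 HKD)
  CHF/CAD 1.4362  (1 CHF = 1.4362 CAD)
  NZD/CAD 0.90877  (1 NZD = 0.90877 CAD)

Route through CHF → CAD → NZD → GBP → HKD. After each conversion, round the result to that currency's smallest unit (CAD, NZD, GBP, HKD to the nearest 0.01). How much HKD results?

HKD 703,597,753.65

CHF 85,800,000.00 × 1.4362 = CAD 123,225,960.00
CAD 123,225,960.00 ÷ 0.90877 = NZD 135,596,421.54
NZD 135,596,421.54 ÷ 2.1174 = GBP 64,039,114.74
GBP 64,039,114.74 × 10.987 = HKD 703,597,753.65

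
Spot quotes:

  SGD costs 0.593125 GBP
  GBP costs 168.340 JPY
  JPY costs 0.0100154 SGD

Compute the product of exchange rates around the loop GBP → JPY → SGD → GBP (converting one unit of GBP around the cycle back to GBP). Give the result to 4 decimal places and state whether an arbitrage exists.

1.0000 (no arbitrage)

Around GBP → JPY → SGD → GBP: 1 × 168.340 × 0.0100154 × 0.593125 = 1.000004
Product ≈ 1 (deviation 0.000%, within rounding noise).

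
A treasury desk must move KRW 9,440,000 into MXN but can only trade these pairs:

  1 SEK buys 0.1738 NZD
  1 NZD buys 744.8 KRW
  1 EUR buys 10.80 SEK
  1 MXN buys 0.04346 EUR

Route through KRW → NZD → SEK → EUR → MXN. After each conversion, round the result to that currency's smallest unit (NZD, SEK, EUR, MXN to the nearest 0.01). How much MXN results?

KRW 9,440,000 ÷ 744.8 = NZD 12,674.54
NZD 12,674.54 ÷ 0.1738 = SEK 72,926.01
SEK 72,926.01 ÷ 10.80 = EUR 6,752.41
EUR 6,752.41 ÷ 0.04346 = MXN 155,370.69

MXN 155,370.69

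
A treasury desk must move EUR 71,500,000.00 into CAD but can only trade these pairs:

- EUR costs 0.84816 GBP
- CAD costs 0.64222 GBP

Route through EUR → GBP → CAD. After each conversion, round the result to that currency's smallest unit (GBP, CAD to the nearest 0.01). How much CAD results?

CAD 94,427,828.47

EUR 71,500,000.00 × 0.84816 = GBP 60,643,440.00
GBP 60,643,440.00 ÷ 0.64222 = CAD 94,427,828.47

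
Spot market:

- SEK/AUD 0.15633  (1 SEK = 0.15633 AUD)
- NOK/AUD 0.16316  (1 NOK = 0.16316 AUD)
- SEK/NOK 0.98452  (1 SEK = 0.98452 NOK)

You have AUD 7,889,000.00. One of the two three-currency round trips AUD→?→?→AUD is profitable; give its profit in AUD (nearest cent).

Profit: AUD 217,210.33

Profitable loop is AUD → SEK → NOK → AUD:
AUD 7,889,000.00 ÷ 0.15633 = SEK 50,463,762.55
SEK 50,463,762.55 × 0.98452 = NOK 49,682,583.51
NOK 49,682,583.51 × 0.16316 = AUD 8,106,210.33
Profit = AUD 8,106,210.33 − AUD 7,889,000.00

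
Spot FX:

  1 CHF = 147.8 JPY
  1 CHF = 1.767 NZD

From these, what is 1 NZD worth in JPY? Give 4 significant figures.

1 NZD ÷ 1.767 = 0.565931 CHF
0.565931 CHF × 147.8 = 83.6446 JPY

NZD/JPY = 83.64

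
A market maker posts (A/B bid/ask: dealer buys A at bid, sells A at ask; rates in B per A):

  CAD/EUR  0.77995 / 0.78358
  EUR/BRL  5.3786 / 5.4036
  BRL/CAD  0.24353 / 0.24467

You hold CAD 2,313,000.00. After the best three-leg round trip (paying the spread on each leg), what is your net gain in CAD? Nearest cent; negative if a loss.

Net profit: CAD 50,002.12

Best loop CAD → EUR → BRL → CAD:
CAD 2,313,000.00 × 0.77995 (sell CAD at bid) = EUR 1,804,024.35
EUR 1,804,024.35 × 5.3786 (sell EUR at bid) = BRL 9,703,125.37
BRL 9,703,125.37 × 0.24353 (sell BRL at bid) = CAD 2,363,002.12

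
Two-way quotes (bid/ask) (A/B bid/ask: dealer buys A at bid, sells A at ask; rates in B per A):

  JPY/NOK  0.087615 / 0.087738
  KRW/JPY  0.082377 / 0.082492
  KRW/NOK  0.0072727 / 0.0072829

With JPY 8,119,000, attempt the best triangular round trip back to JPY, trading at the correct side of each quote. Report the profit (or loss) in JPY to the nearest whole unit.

Net profit: JPY 39,281

Best loop JPY → KRW → NOK → JPY:
JPY 8,119,000 ÷ 0.082492 (buy KRW at ask) = KRW 98,421,665
KRW 98,421,665 × 0.0072727 (sell KRW at bid) = NOK 715,791.24
NOK 715,791.24 ÷ 0.087738 (buy JPY at ask) = JPY 8,158,281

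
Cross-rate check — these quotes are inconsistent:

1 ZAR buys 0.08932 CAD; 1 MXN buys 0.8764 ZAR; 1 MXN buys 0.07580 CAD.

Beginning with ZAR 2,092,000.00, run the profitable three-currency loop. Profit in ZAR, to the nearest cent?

Profitable loop is ZAR → CAD → MXN → ZAR:
ZAR 2,092,000.00 × 0.08932 = CAD 186,857.44
CAD 186,857.44 ÷ 0.07580 = MXN 2,465,137.73
MXN 2,465,137.73 × 0.8764 = ZAR 2,160,446.71
Profit = ZAR 2,160,446.71 − ZAR 2,092,000.00

Profit: ZAR 68,446.71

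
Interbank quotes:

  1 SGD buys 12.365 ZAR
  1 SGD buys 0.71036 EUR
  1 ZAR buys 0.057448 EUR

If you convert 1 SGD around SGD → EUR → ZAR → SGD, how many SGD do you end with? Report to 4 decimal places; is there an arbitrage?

Around SGD → EUR → ZAR → SGD: 1 × 0.71036 ÷ 0.057448 ÷ 12.365 = 1.000022
Product ≈ 1 (deviation 0.002%, within rounding noise).

1.0000 (no arbitrage)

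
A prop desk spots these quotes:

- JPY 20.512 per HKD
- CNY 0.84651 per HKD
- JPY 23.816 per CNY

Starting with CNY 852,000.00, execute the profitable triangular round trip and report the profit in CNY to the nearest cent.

Profit: CNY 14,855.46

Profitable loop is CNY → HKD → JPY → CNY:
CNY 852,000.00 ÷ 0.84651 = HKD 1,006,485.45
HKD 1,006,485.45 × 20.512 = JPY 20,645,030
JPY 20,645,030 ÷ 23.816 = CNY 866,855.46
Profit = CNY 866,855.46 − CNY 852,000.00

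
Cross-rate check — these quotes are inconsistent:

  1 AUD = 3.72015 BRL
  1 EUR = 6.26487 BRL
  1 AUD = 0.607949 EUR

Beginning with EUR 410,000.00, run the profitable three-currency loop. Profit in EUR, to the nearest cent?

Profitable loop is EUR → BRL → AUD → EUR:
EUR 410,000.00 × 6.26487 = BRL 2,568,596.70
BRL 2,568,596.70 ÷ 3.72015 = AUD 690,455.14
AUD 690,455.14 × 0.607949 = EUR 419,761.51
Profit = EUR 419,761.51 − EUR 410,000.00

Profit: EUR 9,761.51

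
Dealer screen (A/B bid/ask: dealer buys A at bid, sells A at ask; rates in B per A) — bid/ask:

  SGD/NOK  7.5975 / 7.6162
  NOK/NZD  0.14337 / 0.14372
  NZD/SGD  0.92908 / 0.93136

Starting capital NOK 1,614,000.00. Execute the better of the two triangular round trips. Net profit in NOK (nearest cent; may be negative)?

Net profit: NOK 19,373.99

Best loop NOK → NZD → SGD → NOK:
NOK 1,614,000.00 × 0.14337 (sell NOK at bid) = NZD 231,399.18
NZD 231,399.18 × 0.92908 (sell NZD at bid) = SGD 214,988.35
SGD 214,988.35 × 7.5975 (sell SGD at bid) = NOK 1,633,373.99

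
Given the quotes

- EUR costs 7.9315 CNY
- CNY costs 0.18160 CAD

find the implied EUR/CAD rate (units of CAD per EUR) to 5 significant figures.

EUR/CAD = 1.4404

1 EUR × 7.9315 = 7.9315 CNY
7.9315 CNY × 0.18160 = 1.44036 CAD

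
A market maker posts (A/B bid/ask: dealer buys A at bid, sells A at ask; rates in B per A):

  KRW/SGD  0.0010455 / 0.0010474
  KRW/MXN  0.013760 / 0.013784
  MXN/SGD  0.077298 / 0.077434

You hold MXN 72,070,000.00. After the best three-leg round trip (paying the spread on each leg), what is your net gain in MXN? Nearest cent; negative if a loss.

Net profit: MXN 1,116,106.54

Best loop MXN → SGD → KRW → MXN:
MXN 72,070,000.00 × 0.077298 (sell MXN at bid) = SGD 5,570,866.86
SGD 5,570,866.86 ÷ 0.0010474 (buy KRW at ask) = KRW 5,318,757,743
KRW 5,318,757,743 × 0.013760 (sell KRW at bid) = MXN 73,186,106.54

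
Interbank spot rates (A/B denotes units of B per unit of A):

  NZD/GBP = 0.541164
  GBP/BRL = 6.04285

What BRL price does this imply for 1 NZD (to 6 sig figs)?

1 NZD × 0.541164 = 0.541164 GBP
0.541164 GBP × 6.04285 = 3.27017 BRL

NZD/BRL = 3.27017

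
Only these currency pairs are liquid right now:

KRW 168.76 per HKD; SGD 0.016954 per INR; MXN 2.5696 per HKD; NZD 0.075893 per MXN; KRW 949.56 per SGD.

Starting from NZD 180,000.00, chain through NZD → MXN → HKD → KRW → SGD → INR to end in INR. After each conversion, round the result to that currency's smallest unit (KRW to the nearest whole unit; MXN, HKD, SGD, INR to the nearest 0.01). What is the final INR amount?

NZD 180,000.00 ÷ 0.075893 = MXN 2,371,760.24
MXN 2,371,760.24 ÷ 2.5696 = HKD 923,007.57
HKD 923,007.57 × 168.76 = KRW 155,766,758
KRW 155,766,758 ÷ 949.56 = SGD 164,040.99
SGD 164,040.99 ÷ 0.016954 = INR 9,675,651.17

INR 9,675,651.17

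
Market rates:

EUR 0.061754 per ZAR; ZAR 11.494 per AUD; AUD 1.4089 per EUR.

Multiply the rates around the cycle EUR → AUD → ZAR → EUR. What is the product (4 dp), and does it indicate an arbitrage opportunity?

1.0000 (no arbitrage)

Around EUR → AUD → ZAR → EUR: 1 × 1.4089 × 11.494 × 0.061754 = 1.000038
Product ≈ 1 (deviation 0.004%, within rounding noise).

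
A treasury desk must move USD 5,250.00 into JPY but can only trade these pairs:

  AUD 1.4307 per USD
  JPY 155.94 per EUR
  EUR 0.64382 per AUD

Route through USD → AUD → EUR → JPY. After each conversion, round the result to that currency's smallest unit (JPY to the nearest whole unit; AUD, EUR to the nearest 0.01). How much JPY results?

USD 5,250.00 × 1.4307 = AUD 7,511.18
AUD 7,511.18 × 0.64382 = EUR 4,835.85
EUR 4,835.85 × 155.94 = JPY 754,102

JPY 754,102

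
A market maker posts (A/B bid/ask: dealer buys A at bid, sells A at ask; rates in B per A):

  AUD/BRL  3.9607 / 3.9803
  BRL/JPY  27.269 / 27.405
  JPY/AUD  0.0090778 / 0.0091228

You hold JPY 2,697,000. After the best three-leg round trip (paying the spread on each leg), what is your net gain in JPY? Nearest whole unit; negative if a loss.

Net profit: JPY 13,236

Best loop JPY → BRL → AUD → JPY:
JPY 2,697,000 ÷ 27.405 (buy BRL at ask) = BRL 98,412.70
BRL 98,412.70 ÷ 3.9803 (buy AUD at ask) = AUD 24,724.94
AUD 24,724.94 ÷ 0.0091228 (buy JPY at ask) = JPY 2,710,236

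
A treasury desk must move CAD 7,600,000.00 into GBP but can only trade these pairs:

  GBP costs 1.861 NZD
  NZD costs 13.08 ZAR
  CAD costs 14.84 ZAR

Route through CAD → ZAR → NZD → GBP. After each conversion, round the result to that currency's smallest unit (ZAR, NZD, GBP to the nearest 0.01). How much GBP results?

CAD 7,600,000.00 × 14.84 = ZAR 112,784,000.00
ZAR 112,784,000.00 ÷ 13.08 = NZD 8,622,629.97
NZD 8,622,629.97 ÷ 1.861 = GBP 4,633,331.53

GBP 4,633,331.53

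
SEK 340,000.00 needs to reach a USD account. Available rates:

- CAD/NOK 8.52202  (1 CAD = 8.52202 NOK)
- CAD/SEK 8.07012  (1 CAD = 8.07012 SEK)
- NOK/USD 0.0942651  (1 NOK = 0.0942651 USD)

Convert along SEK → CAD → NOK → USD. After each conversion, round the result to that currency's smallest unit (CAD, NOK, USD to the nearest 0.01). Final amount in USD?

USD 33,844.83

SEK 340,000.00 ÷ 8.07012 = CAD 42,130.72
CAD 42,130.72 × 8.52202 = NOK 359,038.84
NOK 359,038.84 × 0.0942651 = USD 33,844.83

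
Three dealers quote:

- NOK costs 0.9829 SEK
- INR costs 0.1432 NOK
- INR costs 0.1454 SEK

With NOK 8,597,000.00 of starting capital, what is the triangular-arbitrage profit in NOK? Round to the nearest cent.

Profit: NOK 283,940.91

Profitable loop is NOK → INR → SEK → NOK:
NOK 8,597,000.00 ÷ 0.1432 = INR 60,034,916.20
INR 60,034,916.20 × 0.1454 = SEK 8,729,076.82
SEK 8,729,076.82 ÷ 0.9829 = NOK 8,880,940.91
Profit = NOK 8,880,940.91 − NOK 8,597,000.00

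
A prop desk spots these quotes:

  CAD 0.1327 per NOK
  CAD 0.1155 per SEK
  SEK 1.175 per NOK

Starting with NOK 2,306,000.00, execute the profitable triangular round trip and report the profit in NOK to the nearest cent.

Profit: NOK 52,349.85

Profitable loop is NOK → SEK → CAD → NOK:
NOK 2,306,000.00 × 1.175 = SEK 2,709,550.00
SEK 2,709,550.00 × 0.1155 = CAD 312,953.03
CAD 312,953.03 ÷ 0.1327 = NOK 2,358,349.85
Profit = NOK 2,358,349.85 − NOK 2,306,000.00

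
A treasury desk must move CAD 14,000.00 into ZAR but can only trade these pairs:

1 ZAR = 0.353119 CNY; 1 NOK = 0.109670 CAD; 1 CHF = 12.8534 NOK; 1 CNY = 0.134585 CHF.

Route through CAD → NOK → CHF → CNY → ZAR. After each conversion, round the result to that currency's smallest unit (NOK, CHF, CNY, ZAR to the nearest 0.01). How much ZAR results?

CAD 14,000.00 ÷ 0.109670 = NOK 127,655.69
NOK 127,655.69 ÷ 12.8534 = CHF 9,931.67
CHF 9,931.67 ÷ 0.134585 = CNY 73,794.78
CNY 73,794.78 ÷ 0.353119 = ZAR 208,979.92

ZAR 208,979.92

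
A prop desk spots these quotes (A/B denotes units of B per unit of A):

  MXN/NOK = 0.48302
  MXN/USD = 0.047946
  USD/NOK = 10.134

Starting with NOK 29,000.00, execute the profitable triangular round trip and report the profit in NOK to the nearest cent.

Profit: NOK 172.00

Profitable loop is NOK → MXN → USD → NOK:
NOK 29,000.00 ÷ 0.48302 = MXN 60,038.92
MXN 60,038.92 × 0.047946 = USD 2,878.63
USD 2,878.63 × 10.134 = NOK 29,172.00
Profit = NOK 29,172.00 − NOK 29,000.00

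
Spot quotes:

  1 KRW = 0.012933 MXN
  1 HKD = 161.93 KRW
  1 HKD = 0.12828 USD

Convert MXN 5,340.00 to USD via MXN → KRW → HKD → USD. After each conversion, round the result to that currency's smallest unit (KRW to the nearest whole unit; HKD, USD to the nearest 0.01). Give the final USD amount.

USD 327.09

MXN 5,340.00 ÷ 0.012933 = KRW 412,897
KRW 412,897 ÷ 161.93 = HKD 2,549.85
HKD 2,549.85 × 0.12828 = USD 327.09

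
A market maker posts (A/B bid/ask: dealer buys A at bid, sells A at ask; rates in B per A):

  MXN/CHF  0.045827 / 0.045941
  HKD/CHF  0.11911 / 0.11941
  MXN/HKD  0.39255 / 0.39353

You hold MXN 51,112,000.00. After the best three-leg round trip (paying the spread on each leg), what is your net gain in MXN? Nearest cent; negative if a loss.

Net profit: MXN 907,435.76

Best loop MXN → HKD → CHF → MXN:
MXN 51,112,000.00 × 0.39255 (sell MXN at bid) = HKD 20,064,015.60
HKD 20,064,015.60 × 0.11911 (sell HKD at bid) = CHF 2,389,824.90
CHF 2,389,824.90 ÷ 0.045941 (buy MXN at ask) = MXN 52,019,435.76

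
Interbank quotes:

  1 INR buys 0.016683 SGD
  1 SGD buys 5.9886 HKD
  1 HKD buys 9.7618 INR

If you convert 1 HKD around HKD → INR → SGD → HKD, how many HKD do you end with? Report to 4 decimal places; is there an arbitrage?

0.9753 (arbitrage exists)

Around HKD → INR → SGD → HKD: 1 × 9.7618 × 0.016683 × 5.9886 = 0.975280
Product < 1; profitable direction is HKD → SGD → INR → HKD.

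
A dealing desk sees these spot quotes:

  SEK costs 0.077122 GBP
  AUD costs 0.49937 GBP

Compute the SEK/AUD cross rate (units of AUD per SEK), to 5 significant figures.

1 SEK × 0.077122 = 0.077122 GBP
0.077122 GBP ÷ 0.49937 = 0.154439 AUD

SEK/AUD = 0.15444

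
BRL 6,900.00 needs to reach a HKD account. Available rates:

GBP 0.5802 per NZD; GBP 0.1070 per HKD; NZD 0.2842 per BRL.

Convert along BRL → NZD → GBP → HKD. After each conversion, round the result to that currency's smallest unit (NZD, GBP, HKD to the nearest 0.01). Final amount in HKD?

HKD 10,633.27

BRL 6,900.00 × 0.2842 = NZD 1,960.98
NZD 1,960.98 × 0.5802 = GBP 1,137.76
GBP 1,137.76 ÷ 0.1070 = HKD 10,633.27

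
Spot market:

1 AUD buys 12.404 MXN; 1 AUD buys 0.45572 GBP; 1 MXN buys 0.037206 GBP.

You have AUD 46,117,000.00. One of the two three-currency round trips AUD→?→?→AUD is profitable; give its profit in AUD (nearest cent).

Profitable loop is AUD → MXN → GBP → AUD:
AUD 46,117,000.00 × 12.404 = MXN 572,035,268.00
MXN 572,035,268.00 × 0.037206 = GBP 21,283,144.18
GBP 21,283,144.18 ÷ 0.45572 = AUD 46,702,238.61
Profit = AUD 46,702,238.61 − AUD 46,117,000.00

Profit: AUD 585,238.61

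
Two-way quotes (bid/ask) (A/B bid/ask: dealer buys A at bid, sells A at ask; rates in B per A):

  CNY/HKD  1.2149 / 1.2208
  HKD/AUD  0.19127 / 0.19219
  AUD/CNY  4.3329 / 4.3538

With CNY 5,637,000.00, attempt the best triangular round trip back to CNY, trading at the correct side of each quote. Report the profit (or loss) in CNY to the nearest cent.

Best loop CNY → HKD → AUD → CNY:
CNY 5,637,000.00 × 1.2149 (sell CNY at bid) = HKD 6,848,391.30
HKD 6,848,391.30 × 0.19127 (sell HKD at bid) = AUD 1,309,891.80
AUD 1,309,891.80 × 4.3329 (sell AUD at bid) = CNY 5,675,630.20

Net profit: CNY 38,630.20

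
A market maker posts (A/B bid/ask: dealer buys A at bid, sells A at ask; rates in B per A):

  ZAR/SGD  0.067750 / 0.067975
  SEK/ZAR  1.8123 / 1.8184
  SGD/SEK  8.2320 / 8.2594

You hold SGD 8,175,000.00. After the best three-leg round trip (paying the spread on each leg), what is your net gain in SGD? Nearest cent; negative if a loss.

Best loop SGD → SEK → ZAR → SGD:
SGD 8,175,000.00 × 8.2320 (sell SGD at bid) = SEK 67,296,600.00
SEK 67,296,600.00 × 1.8123 (sell SEK at bid) = ZAR 121,961,628.18
ZAR 121,961,628.18 × 0.067750 (sell ZAR at bid) = SGD 8,262,900.31

Net profit: SGD 87,900.31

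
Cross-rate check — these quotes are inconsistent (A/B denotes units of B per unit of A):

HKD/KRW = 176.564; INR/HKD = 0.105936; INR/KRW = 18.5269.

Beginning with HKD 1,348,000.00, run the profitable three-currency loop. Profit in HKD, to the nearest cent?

Profitable loop is HKD → KRW → INR → HKD:
HKD 1,348,000.00 × 176.564 = KRW 238,008,272
KRW 238,008,272 ÷ 18.5269 = INR 12,846,632.30
INR 12,846,632.30 × 0.105936 = HKD 1,360,920.84
Profit = HKD 1,360,920.84 − HKD 1,348,000.00

Profit: HKD 12,920.84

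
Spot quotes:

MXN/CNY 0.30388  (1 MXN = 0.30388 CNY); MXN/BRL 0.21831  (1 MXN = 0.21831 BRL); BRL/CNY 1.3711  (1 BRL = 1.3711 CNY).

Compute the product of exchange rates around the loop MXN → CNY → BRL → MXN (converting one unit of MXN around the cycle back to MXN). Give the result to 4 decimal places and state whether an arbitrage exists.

Around MXN → CNY → BRL → MXN: 1 × 0.30388 ÷ 1.3711 ÷ 0.21831 = 1.015218
Product > 1; profitable direction is MXN → CNY → BRL → MXN.

1.0152 (arbitrage exists)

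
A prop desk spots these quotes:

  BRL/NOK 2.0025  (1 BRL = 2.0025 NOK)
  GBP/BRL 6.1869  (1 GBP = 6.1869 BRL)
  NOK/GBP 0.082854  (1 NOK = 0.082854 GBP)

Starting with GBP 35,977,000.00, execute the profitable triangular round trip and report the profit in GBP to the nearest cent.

Profitable loop is GBP → BRL → NOK → GBP:
GBP 35,977,000.00 × 6.1869 = BRL 222,586,101.30
BRL 222,586,101.30 × 2.0025 = NOK 445,728,667.85
NOK 445,728,667.85 × 0.082854 = GBP 36,930,403.05
Profit = GBP 36,930,403.05 − GBP 35,977,000.00

Profit: GBP 953,403.05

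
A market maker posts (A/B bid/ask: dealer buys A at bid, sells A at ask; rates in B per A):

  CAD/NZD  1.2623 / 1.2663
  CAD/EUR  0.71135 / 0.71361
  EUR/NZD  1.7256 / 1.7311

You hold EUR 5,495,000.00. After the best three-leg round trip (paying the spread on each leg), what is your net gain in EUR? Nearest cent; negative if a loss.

Net profit: EUR 119,966.83

Best loop EUR → CAD → NZD → EUR:
EUR 5,495,000.00 ÷ 0.71361 (buy CAD at ask) = CAD 7,700,284.47
CAD 7,700,284.47 × 1.2623 (sell CAD at bid) = NZD 9,720,069.09
NZD 9,720,069.09 ÷ 1.7311 (buy EUR at ask) = EUR 5,614,966.83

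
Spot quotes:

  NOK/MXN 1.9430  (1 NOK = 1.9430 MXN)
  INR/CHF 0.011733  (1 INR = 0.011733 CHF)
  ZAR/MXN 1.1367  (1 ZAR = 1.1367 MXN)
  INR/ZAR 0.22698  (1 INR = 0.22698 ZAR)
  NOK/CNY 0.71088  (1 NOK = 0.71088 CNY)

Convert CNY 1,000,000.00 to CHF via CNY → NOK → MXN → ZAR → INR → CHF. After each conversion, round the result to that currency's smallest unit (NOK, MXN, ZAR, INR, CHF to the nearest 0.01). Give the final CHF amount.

CNY 1,000,000.00 ÷ 0.71088 = NOK 1,406,707.18
NOK 1,406,707.18 × 1.9430 = MXN 2,733,232.05
MXN 2,733,232.05 ÷ 1.1367 = ZAR 2,404,532.46
ZAR 2,404,532.46 ÷ 0.22698 = INR 10,593,587.36
INR 10,593,587.36 × 0.011733 = CHF 124,294.56

CHF 124,294.56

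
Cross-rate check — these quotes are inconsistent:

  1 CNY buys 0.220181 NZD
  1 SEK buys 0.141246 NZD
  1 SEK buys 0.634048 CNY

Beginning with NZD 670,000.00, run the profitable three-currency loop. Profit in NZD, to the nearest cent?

Profit: NZD 7,874.01

Profitable loop is NZD → CNY → SEK → NZD:
NZD 670,000.00 ÷ 0.220181 = CNY 3,042,951.03
CNY 3,042,951.03 ÷ 0.634048 = SEK 4,799,243.95
SEK 4,799,243.95 × 0.141246 = NZD 677,874.01
Profit = NZD 677,874.01 − NZD 670,000.00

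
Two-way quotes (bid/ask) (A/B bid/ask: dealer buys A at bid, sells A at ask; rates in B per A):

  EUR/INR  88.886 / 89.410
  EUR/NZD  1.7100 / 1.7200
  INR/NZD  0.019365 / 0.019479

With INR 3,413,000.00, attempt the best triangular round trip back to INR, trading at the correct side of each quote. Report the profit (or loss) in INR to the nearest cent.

Best loop INR → NZD → EUR → INR:
INR 3,413,000.00 × 0.019365 (sell INR at bid) = NZD 66,092.74
NZD 66,092.74 ÷ 1.7200 (buy EUR at ask) = EUR 38,426.01
EUR 38,426.01 × 88.886 (sell EUR at bid) = INR 3,415,534.73

Net profit: INR 2,534.73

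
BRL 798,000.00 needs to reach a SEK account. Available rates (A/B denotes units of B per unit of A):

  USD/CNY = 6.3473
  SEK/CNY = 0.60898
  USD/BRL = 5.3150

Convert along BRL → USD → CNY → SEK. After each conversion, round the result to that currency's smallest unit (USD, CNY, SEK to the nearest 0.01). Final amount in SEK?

SEK 1,564,896.50

BRL 798,000.00 ÷ 5.3150 = USD 150,141.11
USD 150,141.11 × 6.3473 = CNY 952,990.67
CNY 952,990.67 ÷ 0.60898 = SEK 1,564,896.50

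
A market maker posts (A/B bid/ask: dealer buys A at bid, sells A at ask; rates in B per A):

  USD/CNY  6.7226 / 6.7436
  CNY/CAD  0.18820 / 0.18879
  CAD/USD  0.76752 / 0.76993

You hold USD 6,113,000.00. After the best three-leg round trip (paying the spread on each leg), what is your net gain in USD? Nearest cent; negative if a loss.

Best loop USD → CAD → CNY → USD:
USD 6,113,000.00 ÷ 0.76993 (buy CAD at ask) = CAD 7,939,682.83
CAD 7,939,682.83 ÷ 0.18879 (buy CNY at ask) = CNY 42,055,632.33
CNY 42,055,632.33 ÷ 6.7436 (buy USD at ask) = USD 6,236,377.06

Net profit: USD 123,377.06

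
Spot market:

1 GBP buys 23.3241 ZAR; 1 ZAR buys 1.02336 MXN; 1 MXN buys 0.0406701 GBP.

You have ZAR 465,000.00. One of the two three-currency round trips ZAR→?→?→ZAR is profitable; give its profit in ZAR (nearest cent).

Profit: ZAR 14,009.78

Profitable loop is ZAR → GBP → MXN → ZAR:
ZAR 465,000.00 ÷ 23.3241 = GBP 19,936.46
GBP 19,936.46 ÷ 0.0406701 = MXN 490,199.45
MXN 490,199.45 ÷ 1.02336 = ZAR 479,009.78
Profit = ZAR 479,009.78 − ZAR 465,000.00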